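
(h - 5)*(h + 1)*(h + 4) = h^3 - 21*h - 20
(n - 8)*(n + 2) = n^2 - 6*n - 16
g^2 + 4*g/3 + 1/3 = (g + 1/3)*(g + 1)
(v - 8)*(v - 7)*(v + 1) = v^3 - 14*v^2 + 41*v + 56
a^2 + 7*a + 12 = (a + 3)*(a + 4)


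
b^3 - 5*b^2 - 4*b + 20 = (b - 5)*(b - 2)*(b + 2)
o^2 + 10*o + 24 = (o + 4)*(o + 6)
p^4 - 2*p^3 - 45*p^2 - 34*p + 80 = (p - 8)*(p - 1)*(p + 2)*(p + 5)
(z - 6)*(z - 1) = z^2 - 7*z + 6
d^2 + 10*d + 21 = (d + 3)*(d + 7)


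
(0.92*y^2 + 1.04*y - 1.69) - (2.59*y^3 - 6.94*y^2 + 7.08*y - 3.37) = -2.59*y^3 + 7.86*y^2 - 6.04*y + 1.68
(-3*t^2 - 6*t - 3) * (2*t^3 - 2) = -6*t^5 - 12*t^4 - 6*t^3 + 6*t^2 + 12*t + 6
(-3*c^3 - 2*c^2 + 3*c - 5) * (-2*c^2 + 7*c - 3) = 6*c^5 - 17*c^4 - 11*c^3 + 37*c^2 - 44*c + 15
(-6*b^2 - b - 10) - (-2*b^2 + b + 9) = -4*b^2 - 2*b - 19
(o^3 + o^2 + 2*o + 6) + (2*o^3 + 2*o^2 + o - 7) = 3*o^3 + 3*o^2 + 3*o - 1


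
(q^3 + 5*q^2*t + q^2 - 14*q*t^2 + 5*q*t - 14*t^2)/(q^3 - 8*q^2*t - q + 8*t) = (q^2 + 5*q*t - 14*t^2)/(q^2 - 8*q*t - q + 8*t)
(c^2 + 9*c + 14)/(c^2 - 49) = (c + 2)/(c - 7)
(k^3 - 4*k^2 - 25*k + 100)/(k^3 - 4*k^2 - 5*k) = (k^2 + k - 20)/(k*(k + 1))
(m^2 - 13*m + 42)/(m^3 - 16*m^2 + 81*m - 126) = 1/(m - 3)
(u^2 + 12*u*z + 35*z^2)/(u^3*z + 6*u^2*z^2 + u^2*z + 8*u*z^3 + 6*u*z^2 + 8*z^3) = (u^2 + 12*u*z + 35*z^2)/(z*(u^3 + 6*u^2*z + u^2 + 8*u*z^2 + 6*u*z + 8*z^2))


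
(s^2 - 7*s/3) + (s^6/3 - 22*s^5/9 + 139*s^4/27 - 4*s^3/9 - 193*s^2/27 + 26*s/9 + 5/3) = s^6/3 - 22*s^5/9 + 139*s^4/27 - 4*s^3/9 - 166*s^2/27 + 5*s/9 + 5/3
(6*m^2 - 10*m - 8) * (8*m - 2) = 48*m^3 - 92*m^2 - 44*m + 16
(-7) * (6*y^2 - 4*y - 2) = -42*y^2 + 28*y + 14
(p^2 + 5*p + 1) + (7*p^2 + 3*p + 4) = 8*p^2 + 8*p + 5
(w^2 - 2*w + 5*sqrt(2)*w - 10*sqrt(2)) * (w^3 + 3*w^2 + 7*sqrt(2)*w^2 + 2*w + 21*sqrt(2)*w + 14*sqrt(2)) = w^5 + w^4 + 12*sqrt(2)*w^4 + 12*sqrt(2)*w^3 + 66*w^3 - 48*sqrt(2)*w^2 + 66*w^2 - 280*w - 48*sqrt(2)*w - 280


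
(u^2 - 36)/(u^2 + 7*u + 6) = (u - 6)/(u + 1)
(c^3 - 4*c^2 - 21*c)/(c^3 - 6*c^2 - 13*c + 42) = c/(c - 2)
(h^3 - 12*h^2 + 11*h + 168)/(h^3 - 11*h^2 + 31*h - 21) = (h^2 - 5*h - 24)/(h^2 - 4*h + 3)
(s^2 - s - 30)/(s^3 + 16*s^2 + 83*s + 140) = (s - 6)/(s^2 + 11*s + 28)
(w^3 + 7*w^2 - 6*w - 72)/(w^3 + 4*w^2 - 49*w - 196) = (w^2 + 3*w - 18)/(w^2 - 49)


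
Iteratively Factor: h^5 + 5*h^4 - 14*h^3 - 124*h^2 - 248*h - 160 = (h + 2)*(h^4 + 3*h^3 - 20*h^2 - 84*h - 80) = (h + 2)*(h + 4)*(h^3 - h^2 - 16*h - 20) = (h + 2)^2*(h + 4)*(h^2 - 3*h - 10) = (h - 5)*(h + 2)^2*(h + 4)*(h + 2)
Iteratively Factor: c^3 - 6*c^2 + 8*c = (c - 4)*(c^2 - 2*c) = c*(c - 4)*(c - 2)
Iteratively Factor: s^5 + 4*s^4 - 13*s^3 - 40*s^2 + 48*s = (s)*(s^4 + 4*s^3 - 13*s^2 - 40*s + 48) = s*(s - 3)*(s^3 + 7*s^2 + 8*s - 16) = s*(s - 3)*(s + 4)*(s^2 + 3*s - 4) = s*(s - 3)*(s + 4)^2*(s - 1)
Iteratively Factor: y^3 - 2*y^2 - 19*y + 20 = (y - 1)*(y^2 - y - 20) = (y - 1)*(y + 4)*(y - 5)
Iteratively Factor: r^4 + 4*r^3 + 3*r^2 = (r)*(r^3 + 4*r^2 + 3*r) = r*(r + 1)*(r^2 + 3*r) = r*(r + 1)*(r + 3)*(r)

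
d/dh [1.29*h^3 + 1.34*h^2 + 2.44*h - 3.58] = 3.87*h^2 + 2.68*h + 2.44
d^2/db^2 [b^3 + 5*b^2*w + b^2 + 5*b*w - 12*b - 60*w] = 6*b + 10*w + 2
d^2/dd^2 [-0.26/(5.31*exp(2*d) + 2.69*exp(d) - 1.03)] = ((5.5224*exp(d) + 0.6994)*(5.31*exp(2*d) + 2.69*exp(d) - 1.03) - 0.26*(10.62*exp(d) + 2.69)*(21.24*exp(d) + 5.38)*exp(d))*exp(d)/(5.31*exp(2*d) + 2.69*exp(d) - 1.03)^3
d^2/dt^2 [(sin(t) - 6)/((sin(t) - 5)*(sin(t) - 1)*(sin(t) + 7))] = (-4*sin(t)^6 + 47*sin(t)^5 - 30*sin(t)^4 - 98*sin(t)^3 - 2464*sin(t)^2 + 4491*sin(t) + 13418)/((sin(t) - 5)^3*(sin(t) - 1)^2*(sin(t) + 7)^3)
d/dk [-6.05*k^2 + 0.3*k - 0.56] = 0.3 - 12.1*k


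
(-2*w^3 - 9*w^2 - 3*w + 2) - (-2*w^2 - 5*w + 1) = -2*w^3 - 7*w^2 + 2*w + 1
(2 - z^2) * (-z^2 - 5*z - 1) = z^4 + 5*z^3 - z^2 - 10*z - 2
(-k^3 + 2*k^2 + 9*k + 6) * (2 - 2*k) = 2*k^4 - 6*k^3 - 14*k^2 + 6*k + 12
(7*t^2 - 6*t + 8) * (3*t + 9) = 21*t^3 + 45*t^2 - 30*t + 72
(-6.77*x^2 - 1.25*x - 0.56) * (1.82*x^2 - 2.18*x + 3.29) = -12.3214*x^4 + 12.4836*x^3 - 20.5675*x^2 - 2.8917*x - 1.8424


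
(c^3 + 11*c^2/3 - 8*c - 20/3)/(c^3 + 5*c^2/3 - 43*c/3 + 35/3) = (3*c^2 - 4*c - 4)/(3*c^2 - 10*c + 7)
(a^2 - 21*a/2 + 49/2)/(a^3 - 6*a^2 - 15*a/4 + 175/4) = 2*(a - 7)/(2*a^2 - 5*a - 25)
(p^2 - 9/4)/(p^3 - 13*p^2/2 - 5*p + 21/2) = (p - 3/2)/(p^2 - 8*p + 7)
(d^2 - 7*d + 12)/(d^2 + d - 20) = (d - 3)/(d + 5)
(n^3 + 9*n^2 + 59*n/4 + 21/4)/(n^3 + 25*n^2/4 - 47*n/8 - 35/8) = 2*(2*n + 3)/(4*n - 5)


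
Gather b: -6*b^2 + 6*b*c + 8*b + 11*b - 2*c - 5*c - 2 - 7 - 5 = -6*b^2 + b*(6*c + 19) - 7*c - 14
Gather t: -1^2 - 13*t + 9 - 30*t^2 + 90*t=-30*t^2 + 77*t + 8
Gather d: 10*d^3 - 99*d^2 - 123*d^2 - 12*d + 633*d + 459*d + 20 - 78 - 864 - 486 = 10*d^3 - 222*d^2 + 1080*d - 1408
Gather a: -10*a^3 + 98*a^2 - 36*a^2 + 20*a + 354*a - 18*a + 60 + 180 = -10*a^3 + 62*a^2 + 356*a + 240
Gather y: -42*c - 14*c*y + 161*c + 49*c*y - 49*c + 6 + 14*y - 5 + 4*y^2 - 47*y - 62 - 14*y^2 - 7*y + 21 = 70*c - 10*y^2 + y*(35*c - 40) - 40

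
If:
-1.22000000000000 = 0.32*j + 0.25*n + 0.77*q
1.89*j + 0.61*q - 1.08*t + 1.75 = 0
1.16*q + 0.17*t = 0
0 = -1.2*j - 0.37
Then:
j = -0.31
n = -4.03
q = -0.15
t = 1.00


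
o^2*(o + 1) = o^3 + o^2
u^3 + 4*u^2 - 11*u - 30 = (u - 3)*(u + 2)*(u + 5)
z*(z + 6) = z^2 + 6*z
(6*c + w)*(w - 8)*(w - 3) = 6*c*w^2 - 66*c*w + 144*c + w^3 - 11*w^2 + 24*w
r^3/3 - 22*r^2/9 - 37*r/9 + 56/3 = (r/3 + 1)*(r - 8)*(r - 7/3)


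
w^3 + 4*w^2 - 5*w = w*(w - 1)*(w + 5)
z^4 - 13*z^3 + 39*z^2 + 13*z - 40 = (z - 8)*(z - 5)*(z - 1)*(z + 1)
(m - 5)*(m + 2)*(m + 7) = m^3 + 4*m^2 - 31*m - 70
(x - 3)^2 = x^2 - 6*x + 9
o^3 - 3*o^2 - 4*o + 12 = (o - 3)*(o - 2)*(o + 2)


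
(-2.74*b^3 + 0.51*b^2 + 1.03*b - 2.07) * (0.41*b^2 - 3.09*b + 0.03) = -1.1234*b^5 + 8.6757*b^4 - 1.2358*b^3 - 4.0161*b^2 + 6.4272*b - 0.0621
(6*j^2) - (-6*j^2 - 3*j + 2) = 12*j^2 + 3*j - 2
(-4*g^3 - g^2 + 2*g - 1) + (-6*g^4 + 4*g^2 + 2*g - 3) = -6*g^4 - 4*g^3 + 3*g^2 + 4*g - 4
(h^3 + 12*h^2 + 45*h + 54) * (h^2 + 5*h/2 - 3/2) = h^5 + 29*h^4/2 + 147*h^3/2 + 297*h^2/2 + 135*h/2 - 81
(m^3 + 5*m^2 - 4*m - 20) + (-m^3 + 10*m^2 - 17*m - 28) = 15*m^2 - 21*m - 48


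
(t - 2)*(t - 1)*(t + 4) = t^3 + t^2 - 10*t + 8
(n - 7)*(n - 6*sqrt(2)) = n^2 - 6*sqrt(2)*n - 7*n + 42*sqrt(2)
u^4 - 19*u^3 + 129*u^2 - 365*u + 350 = (u - 7)*(u - 5)^2*(u - 2)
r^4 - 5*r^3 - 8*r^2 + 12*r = r*(r - 6)*(r - 1)*(r + 2)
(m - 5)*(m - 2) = m^2 - 7*m + 10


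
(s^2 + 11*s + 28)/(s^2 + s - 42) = (s + 4)/(s - 6)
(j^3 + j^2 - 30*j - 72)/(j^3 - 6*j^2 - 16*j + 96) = (j + 3)/(j - 4)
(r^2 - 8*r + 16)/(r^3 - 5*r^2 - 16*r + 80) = (r - 4)/(r^2 - r - 20)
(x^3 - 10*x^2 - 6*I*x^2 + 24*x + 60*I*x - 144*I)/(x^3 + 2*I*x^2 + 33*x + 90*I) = (x^2 - 10*x + 24)/(x^2 + 8*I*x - 15)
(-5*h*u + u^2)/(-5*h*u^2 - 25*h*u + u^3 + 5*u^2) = 1/(u + 5)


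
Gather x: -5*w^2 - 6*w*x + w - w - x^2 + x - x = -5*w^2 - 6*w*x - x^2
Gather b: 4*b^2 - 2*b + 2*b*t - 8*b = 4*b^2 + b*(2*t - 10)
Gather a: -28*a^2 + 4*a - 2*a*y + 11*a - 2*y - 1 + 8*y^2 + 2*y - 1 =-28*a^2 + a*(15 - 2*y) + 8*y^2 - 2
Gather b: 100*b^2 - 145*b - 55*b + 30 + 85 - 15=100*b^2 - 200*b + 100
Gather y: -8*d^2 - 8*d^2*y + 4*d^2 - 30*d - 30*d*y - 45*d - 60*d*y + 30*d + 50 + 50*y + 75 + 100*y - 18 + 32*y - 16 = -4*d^2 - 45*d + y*(-8*d^2 - 90*d + 182) + 91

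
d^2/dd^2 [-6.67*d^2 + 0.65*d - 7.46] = -13.3400000000000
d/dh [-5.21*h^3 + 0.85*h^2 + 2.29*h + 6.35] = -15.63*h^2 + 1.7*h + 2.29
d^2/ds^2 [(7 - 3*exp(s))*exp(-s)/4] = 7*exp(-s)/4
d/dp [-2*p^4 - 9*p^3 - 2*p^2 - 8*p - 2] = -8*p^3 - 27*p^2 - 4*p - 8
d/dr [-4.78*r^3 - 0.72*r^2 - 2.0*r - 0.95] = -14.34*r^2 - 1.44*r - 2.0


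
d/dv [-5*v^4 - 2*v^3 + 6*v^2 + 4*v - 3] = -20*v^3 - 6*v^2 + 12*v + 4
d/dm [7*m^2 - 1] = 14*m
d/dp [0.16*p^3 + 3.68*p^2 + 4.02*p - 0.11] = 0.48*p^2 + 7.36*p + 4.02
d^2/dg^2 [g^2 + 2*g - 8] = 2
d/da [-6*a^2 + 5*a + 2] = 5 - 12*a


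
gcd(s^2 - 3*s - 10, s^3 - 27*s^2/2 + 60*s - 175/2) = s - 5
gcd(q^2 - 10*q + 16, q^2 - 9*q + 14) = q - 2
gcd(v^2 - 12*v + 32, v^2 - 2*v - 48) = v - 8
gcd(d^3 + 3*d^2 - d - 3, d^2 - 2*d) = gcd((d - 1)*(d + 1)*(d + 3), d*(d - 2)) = 1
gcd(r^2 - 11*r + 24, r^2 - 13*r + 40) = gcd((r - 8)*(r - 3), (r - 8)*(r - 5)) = r - 8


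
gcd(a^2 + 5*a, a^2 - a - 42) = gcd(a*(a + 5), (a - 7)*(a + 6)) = 1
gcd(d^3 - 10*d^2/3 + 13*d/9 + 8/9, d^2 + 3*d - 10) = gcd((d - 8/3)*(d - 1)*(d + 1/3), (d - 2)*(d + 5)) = 1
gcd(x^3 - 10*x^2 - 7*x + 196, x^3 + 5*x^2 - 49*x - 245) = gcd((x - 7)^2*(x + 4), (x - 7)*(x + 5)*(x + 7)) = x - 7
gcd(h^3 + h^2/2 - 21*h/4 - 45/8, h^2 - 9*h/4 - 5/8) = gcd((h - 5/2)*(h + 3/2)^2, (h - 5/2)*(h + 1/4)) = h - 5/2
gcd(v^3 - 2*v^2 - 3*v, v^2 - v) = v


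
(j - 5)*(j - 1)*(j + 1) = j^3 - 5*j^2 - j + 5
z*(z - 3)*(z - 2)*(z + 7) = z^4 + 2*z^3 - 29*z^2 + 42*z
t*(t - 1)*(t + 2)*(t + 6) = t^4 + 7*t^3 + 4*t^2 - 12*t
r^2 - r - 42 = (r - 7)*(r + 6)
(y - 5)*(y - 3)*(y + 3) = y^3 - 5*y^2 - 9*y + 45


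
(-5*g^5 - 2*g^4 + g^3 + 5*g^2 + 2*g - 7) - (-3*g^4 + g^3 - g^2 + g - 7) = -5*g^5 + g^4 + 6*g^2 + g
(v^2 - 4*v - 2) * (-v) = -v^3 + 4*v^2 + 2*v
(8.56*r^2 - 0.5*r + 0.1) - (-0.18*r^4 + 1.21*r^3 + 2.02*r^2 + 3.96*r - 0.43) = 0.18*r^4 - 1.21*r^3 + 6.54*r^2 - 4.46*r + 0.53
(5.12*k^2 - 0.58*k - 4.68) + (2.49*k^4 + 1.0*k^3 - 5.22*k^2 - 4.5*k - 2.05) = 2.49*k^4 + 1.0*k^3 - 0.0999999999999996*k^2 - 5.08*k - 6.73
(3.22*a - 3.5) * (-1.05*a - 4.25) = -3.381*a^2 - 10.01*a + 14.875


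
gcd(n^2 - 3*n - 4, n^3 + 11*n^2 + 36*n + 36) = 1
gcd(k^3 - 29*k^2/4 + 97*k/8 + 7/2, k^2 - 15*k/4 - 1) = k^2 - 15*k/4 - 1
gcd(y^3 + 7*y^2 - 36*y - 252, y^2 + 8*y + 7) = y + 7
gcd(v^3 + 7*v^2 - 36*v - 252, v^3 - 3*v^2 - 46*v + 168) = v^2 + v - 42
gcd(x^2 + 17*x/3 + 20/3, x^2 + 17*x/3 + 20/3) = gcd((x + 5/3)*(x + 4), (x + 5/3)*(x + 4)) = x^2 + 17*x/3 + 20/3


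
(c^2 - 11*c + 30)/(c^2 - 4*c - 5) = (c - 6)/(c + 1)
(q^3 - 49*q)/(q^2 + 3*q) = (q^2 - 49)/(q + 3)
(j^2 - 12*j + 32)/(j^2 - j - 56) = (j - 4)/(j + 7)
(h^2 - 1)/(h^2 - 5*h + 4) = (h + 1)/(h - 4)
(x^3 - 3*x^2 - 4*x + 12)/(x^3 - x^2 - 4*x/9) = 9*(-x^3 + 3*x^2 + 4*x - 12)/(x*(-9*x^2 + 9*x + 4))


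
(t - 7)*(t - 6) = t^2 - 13*t + 42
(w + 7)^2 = w^2 + 14*w + 49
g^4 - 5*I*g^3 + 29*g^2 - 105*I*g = g*(g - 7*I)*(g - 3*I)*(g + 5*I)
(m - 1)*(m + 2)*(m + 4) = m^3 + 5*m^2 + 2*m - 8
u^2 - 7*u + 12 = (u - 4)*(u - 3)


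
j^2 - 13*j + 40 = (j - 8)*(j - 5)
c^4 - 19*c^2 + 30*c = c*(c - 3)*(c - 2)*(c + 5)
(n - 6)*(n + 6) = n^2 - 36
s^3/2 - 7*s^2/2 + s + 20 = (s/2 + 1)*(s - 5)*(s - 4)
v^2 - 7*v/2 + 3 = (v - 2)*(v - 3/2)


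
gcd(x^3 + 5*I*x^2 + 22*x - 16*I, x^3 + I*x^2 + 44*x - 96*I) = x + 8*I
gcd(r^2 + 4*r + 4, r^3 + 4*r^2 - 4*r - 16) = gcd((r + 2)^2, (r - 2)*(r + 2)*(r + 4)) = r + 2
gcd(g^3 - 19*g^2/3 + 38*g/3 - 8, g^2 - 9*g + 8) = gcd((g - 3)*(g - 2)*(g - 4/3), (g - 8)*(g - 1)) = 1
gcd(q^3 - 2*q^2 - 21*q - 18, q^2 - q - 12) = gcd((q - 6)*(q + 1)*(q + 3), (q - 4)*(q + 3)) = q + 3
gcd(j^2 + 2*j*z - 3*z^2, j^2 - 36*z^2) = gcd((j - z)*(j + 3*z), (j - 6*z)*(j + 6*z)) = 1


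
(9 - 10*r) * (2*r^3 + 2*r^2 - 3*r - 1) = -20*r^4 - 2*r^3 + 48*r^2 - 17*r - 9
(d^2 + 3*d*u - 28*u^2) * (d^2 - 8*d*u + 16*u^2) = d^4 - 5*d^3*u - 36*d^2*u^2 + 272*d*u^3 - 448*u^4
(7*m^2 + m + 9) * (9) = 63*m^2 + 9*m + 81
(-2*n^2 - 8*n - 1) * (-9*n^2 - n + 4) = 18*n^4 + 74*n^3 + 9*n^2 - 31*n - 4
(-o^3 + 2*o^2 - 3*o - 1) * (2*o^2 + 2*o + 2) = -2*o^5 + 2*o^4 - 4*o^3 - 4*o^2 - 8*o - 2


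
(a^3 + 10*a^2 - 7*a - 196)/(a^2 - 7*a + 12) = (a^2 + 14*a + 49)/(a - 3)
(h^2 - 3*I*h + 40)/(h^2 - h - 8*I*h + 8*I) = (h + 5*I)/(h - 1)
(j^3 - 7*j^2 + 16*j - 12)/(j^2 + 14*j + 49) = (j^3 - 7*j^2 + 16*j - 12)/(j^2 + 14*j + 49)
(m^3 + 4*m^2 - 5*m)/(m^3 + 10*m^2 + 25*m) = (m - 1)/(m + 5)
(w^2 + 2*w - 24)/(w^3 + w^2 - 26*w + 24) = 1/(w - 1)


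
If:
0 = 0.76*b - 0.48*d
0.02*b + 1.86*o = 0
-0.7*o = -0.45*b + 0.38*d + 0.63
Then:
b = -4.37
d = -6.92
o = 0.05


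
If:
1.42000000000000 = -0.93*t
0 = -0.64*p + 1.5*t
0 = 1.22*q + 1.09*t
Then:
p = -3.58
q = 1.36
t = -1.53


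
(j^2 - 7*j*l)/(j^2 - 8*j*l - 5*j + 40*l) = j*(j - 7*l)/(j^2 - 8*j*l - 5*j + 40*l)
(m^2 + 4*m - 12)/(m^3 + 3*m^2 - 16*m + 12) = 1/(m - 1)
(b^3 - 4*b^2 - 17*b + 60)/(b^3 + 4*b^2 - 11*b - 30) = (b^2 - b - 20)/(b^2 + 7*b + 10)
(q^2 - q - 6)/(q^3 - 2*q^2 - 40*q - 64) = (q - 3)/(q^2 - 4*q - 32)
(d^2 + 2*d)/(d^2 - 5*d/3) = 3*(d + 2)/(3*d - 5)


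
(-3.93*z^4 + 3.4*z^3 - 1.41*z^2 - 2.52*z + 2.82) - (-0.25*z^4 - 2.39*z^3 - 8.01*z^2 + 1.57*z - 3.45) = -3.68*z^4 + 5.79*z^3 + 6.6*z^2 - 4.09*z + 6.27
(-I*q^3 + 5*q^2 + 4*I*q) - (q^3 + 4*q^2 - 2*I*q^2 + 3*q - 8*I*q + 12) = -q^3 - I*q^3 + q^2 + 2*I*q^2 - 3*q + 12*I*q - 12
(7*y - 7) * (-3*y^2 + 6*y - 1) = -21*y^3 + 63*y^2 - 49*y + 7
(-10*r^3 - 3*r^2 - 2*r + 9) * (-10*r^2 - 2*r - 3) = 100*r^5 + 50*r^4 + 56*r^3 - 77*r^2 - 12*r - 27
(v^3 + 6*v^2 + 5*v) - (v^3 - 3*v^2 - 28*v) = 9*v^2 + 33*v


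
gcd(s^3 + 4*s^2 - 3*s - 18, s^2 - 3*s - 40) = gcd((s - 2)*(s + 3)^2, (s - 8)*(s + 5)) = 1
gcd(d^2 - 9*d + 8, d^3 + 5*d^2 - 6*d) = d - 1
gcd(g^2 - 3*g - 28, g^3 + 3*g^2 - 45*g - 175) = g - 7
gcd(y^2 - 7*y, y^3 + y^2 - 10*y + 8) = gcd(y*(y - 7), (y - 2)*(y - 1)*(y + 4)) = 1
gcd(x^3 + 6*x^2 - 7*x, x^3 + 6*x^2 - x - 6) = x - 1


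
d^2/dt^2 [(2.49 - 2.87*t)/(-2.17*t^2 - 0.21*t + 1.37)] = ((9.6012 - 37.3674*t)*(2.17*t^2 + 0.21*t - 1.37) + (2.87*t - 2.49)*(4.34*t + 0.21)*(8.68*t + 0.42))/(2.17*t^2 + 0.21*t - 1.37)^3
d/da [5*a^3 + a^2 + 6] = a*(15*a + 2)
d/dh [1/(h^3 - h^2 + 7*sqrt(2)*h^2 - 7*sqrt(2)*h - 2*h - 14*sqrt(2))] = (-3*h^2 - 14*sqrt(2)*h + 2*h + 2 + 7*sqrt(2))/(-h^3 - 7*sqrt(2)*h^2 + h^2 + 2*h + 7*sqrt(2)*h + 14*sqrt(2))^2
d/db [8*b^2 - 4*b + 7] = 16*b - 4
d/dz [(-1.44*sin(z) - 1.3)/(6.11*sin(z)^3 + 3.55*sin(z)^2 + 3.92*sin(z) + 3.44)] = (17.5968*sin(z)^3 + 28.941*sin(z)^2 + 9.23*sin(z) + 0.1424)*cos(z)/(37.3321*sin(z)^6 + 43.381*sin(z)^5 + 60.5049*sin(z)^4 + 69.8688*sin(z)^3 + 39.7904*sin(z)^2 + 26.9696*sin(z) + 11.8336)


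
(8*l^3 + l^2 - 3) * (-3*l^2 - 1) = -24*l^5 - 3*l^4 - 8*l^3 + 8*l^2 + 3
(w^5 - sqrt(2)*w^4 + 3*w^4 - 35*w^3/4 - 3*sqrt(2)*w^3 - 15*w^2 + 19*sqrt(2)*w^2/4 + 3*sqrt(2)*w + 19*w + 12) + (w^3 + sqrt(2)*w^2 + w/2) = w^5 - sqrt(2)*w^4 + 3*w^4 - 31*w^3/4 - 3*sqrt(2)*w^3 - 15*w^2 + 23*sqrt(2)*w^2/4 + 3*sqrt(2)*w + 39*w/2 + 12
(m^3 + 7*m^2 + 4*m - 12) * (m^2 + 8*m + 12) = m^5 + 15*m^4 + 72*m^3 + 104*m^2 - 48*m - 144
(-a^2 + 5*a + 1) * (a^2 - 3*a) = -a^4 + 8*a^3 - 14*a^2 - 3*a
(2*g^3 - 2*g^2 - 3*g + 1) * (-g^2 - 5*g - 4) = -2*g^5 - 8*g^4 + 5*g^3 + 22*g^2 + 7*g - 4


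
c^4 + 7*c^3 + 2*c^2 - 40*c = c*(c - 2)*(c + 4)*(c + 5)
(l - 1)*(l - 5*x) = l^2 - 5*l*x - l + 5*x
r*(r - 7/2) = r^2 - 7*r/2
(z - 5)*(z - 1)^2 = z^3 - 7*z^2 + 11*z - 5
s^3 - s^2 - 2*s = s*(s - 2)*(s + 1)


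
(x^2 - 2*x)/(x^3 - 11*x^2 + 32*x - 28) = x/(x^2 - 9*x + 14)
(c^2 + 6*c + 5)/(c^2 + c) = (c + 5)/c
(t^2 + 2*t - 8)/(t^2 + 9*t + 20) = (t - 2)/(t + 5)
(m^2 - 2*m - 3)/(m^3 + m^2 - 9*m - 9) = 1/(m + 3)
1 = 1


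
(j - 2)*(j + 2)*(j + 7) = j^3 + 7*j^2 - 4*j - 28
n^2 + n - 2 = (n - 1)*(n + 2)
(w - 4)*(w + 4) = w^2 - 16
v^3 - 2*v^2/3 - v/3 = v*(v - 1)*(v + 1/3)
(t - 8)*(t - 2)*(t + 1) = t^3 - 9*t^2 + 6*t + 16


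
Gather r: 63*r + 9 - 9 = 63*r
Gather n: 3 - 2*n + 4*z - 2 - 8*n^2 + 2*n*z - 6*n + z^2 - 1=-8*n^2 + n*(2*z - 8) + z^2 + 4*z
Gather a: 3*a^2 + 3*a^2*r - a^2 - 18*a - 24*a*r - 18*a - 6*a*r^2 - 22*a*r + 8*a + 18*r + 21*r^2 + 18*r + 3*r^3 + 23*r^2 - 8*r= a^2*(3*r + 2) + a*(-6*r^2 - 46*r - 28) + 3*r^3 + 44*r^2 + 28*r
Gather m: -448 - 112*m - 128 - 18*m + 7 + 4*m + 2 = -126*m - 567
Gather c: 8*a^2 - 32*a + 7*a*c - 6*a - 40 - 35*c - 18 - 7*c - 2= 8*a^2 - 38*a + c*(7*a - 42) - 60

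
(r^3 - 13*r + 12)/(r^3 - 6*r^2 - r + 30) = (r^2 + 3*r - 4)/(r^2 - 3*r - 10)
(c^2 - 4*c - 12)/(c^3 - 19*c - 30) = (c - 6)/(c^2 - 2*c - 15)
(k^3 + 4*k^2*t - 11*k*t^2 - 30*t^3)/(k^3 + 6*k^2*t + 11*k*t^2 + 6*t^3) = (k^2 + 2*k*t - 15*t^2)/(k^2 + 4*k*t + 3*t^2)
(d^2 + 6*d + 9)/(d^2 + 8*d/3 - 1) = 3*(d + 3)/(3*d - 1)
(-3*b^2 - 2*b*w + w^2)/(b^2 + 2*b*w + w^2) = (-3*b + w)/(b + w)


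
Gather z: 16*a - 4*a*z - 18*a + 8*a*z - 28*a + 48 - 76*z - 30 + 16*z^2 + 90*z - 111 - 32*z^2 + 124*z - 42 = -30*a - 16*z^2 + z*(4*a + 138) - 135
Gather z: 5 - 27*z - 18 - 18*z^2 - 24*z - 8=-18*z^2 - 51*z - 21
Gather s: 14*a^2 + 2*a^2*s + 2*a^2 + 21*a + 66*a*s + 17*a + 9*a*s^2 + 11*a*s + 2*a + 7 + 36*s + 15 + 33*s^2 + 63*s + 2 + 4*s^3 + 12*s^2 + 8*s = 16*a^2 + 40*a + 4*s^3 + s^2*(9*a + 45) + s*(2*a^2 + 77*a + 107) + 24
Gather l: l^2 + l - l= l^2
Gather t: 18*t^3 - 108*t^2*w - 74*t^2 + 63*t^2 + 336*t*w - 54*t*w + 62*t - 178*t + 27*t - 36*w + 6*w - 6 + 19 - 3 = 18*t^3 + t^2*(-108*w - 11) + t*(282*w - 89) - 30*w + 10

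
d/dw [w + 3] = 1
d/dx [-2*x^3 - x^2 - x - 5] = -6*x^2 - 2*x - 1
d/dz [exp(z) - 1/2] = exp(z)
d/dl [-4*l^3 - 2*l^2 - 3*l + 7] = -12*l^2 - 4*l - 3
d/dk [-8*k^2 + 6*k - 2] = 6 - 16*k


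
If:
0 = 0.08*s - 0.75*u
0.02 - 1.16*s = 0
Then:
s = 0.02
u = 0.00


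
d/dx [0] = 0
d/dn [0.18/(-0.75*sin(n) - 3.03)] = 0.135*cos(n)/(0.75*sin(n) + 3.03)^2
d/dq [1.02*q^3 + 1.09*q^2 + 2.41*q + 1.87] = 3.06*q^2 + 2.18*q + 2.41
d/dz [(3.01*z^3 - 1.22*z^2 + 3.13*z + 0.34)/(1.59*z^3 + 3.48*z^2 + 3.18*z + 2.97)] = (-1.77635683940025e-15*z^5 + 12.4146*z^4 + 9.1902*z^3 + 10.4253*z^2 - 9.6132*z + 8.2149)/(2.5281*z^6 + 11.0664*z^5 + 22.2228*z^4 + 31.5774*z^3 + 30.7836*z^2 + 18.8892*z + 8.8209)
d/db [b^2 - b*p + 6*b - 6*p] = 2*b - p + 6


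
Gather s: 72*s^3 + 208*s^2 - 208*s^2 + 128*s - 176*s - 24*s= 72*s^3 - 72*s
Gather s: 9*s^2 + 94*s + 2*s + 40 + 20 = 9*s^2 + 96*s + 60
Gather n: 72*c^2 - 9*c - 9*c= 72*c^2 - 18*c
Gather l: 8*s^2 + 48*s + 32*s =8*s^2 + 80*s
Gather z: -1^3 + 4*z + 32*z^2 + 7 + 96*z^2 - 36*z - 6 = 128*z^2 - 32*z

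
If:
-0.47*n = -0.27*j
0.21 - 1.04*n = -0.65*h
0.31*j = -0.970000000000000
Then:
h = -3.20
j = -3.13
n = -1.80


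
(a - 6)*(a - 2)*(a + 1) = a^3 - 7*a^2 + 4*a + 12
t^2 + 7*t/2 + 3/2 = (t + 1/2)*(t + 3)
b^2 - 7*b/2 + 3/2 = (b - 3)*(b - 1/2)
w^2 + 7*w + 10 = (w + 2)*(w + 5)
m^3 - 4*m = m*(m - 2)*(m + 2)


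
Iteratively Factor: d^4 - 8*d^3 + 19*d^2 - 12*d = (d - 3)*(d^3 - 5*d^2 + 4*d) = (d - 3)*(d - 1)*(d^2 - 4*d) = (d - 4)*(d - 3)*(d - 1)*(d)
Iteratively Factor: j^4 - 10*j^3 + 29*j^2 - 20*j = (j - 1)*(j^3 - 9*j^2 + 20*j) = (j - 5)*(j - 1)*(j^2 - 4*j) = j*(j - 5)*(j - 1)*(j - 4)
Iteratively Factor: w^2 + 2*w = (w + 2)*(w)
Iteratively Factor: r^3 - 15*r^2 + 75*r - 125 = (r - 5)*(r^2 - 10*r + 25) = (r - 5)^2*(r - 5)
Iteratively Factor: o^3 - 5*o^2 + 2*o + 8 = (o - 2)*(o^2 - 3*o - 4) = (o - 4)*(o - 2)*(o + 1)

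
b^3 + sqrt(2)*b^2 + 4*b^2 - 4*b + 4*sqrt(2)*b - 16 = (b + 4)*(b - sqrt(2))*(b + 2*sqrt(2))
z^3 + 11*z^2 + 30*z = z*(z + 5)*(z + 6)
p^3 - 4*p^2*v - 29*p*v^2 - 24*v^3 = (p - 8*v)*(p + v)*(p + 3*v)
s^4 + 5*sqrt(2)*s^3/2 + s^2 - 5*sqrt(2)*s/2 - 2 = (s - 1)*(s + 2*sqrt(2))*(sqrt(2)*s/2 + sqrt(2)/2)*(sqrt(2)*s + 1)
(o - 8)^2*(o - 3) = o^3 - 19*o^2 + 112*o - 192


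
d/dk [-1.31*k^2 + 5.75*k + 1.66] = 5.75 - 2.62*k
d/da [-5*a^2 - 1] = -10*a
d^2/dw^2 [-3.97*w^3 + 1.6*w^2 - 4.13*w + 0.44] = 3.2 - 23.82*w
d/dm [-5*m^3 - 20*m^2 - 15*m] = -15*m^2 - 40*m - 15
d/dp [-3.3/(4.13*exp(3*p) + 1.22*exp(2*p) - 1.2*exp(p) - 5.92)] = (40.887*exp(2*p) + 8.052*exp(p) - 3.96)*exp(p)/(4.13*exp(3*p) + 1.22*exp(2*p) - 1.2*exp(p) - 5.92)^2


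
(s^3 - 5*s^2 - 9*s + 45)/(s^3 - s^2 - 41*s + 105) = (s + 3)/(s + 7)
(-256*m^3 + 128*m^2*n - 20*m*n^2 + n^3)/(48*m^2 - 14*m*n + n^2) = (-32*m^2 + 12*m*n - n^2)/(6*m - n)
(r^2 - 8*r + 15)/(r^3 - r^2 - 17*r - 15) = (r - 3)/(r^2 + 4*r + 3)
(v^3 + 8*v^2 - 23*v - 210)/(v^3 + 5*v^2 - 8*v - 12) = (v^2 + 2*v - 35)/(v^2 - v - 2)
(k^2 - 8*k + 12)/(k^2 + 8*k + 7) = (k^2 - 8*k + 12)/(k^2 + 8*k + 7)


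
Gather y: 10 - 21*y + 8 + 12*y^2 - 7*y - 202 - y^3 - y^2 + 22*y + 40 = -y^3 + 11*y^2 - 6*y - 144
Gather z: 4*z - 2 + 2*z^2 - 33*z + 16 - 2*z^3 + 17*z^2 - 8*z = -2*z^3 + 19*z^2 - 37*z + 14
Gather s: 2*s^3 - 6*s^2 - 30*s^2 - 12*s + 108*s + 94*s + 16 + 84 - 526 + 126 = 2*s^3 - 36*s^2 + 190*s - 300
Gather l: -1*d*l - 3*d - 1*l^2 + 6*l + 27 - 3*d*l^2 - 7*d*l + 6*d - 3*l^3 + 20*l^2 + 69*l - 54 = 3*d - 3*l^3 + l^2*(19 - 3*d) + l*(75 - 8*d) - 27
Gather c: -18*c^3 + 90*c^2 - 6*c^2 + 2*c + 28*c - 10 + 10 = -18*c^3 + 84*c^2 + 30*c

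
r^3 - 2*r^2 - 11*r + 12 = (r - 4)*(r - 1)*(r + 3)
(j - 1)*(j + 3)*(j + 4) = j^3 + 6*j^2 + 5*j - 12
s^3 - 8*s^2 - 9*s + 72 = (s - 8)*(s - 3)*(s + 3)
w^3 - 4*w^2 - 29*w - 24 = (w - 8)*(w + 1)*(w + 3)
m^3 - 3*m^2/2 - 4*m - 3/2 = (m - 3)*(m + 1/2)*(m + 1)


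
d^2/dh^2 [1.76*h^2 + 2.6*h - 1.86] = 3.52000000000000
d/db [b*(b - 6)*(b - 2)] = 3*b^2 - 16*b + 12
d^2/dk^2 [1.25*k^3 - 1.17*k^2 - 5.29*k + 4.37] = 7.5*k - 2.34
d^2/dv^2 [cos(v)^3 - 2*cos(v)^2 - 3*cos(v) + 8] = 9*sin(v)^2*cos(v) - 8*sin(v)^2 + 4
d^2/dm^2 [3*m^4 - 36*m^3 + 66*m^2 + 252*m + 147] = 36*m^2 - 216*m + 132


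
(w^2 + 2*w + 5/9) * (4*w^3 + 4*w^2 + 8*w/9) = 4*w^5 + 12*w^4 + 100*w^3/9 + 4*w^2 + 40*w/81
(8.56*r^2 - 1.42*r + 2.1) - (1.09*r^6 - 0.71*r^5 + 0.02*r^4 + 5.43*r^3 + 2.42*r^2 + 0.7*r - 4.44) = -1.09*r^6 + 0.71*r^5 - 0.02*r^4 - 5.43*r^3 + 6.14*r^2 - 2.12*r + 6.54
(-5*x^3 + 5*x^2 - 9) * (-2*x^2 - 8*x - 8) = 10*x^5 + 30*x^4 - 22*x^2 + 72*x + 72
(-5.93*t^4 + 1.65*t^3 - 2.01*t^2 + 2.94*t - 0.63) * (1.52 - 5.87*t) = 34.8091*t^5 - 18.6991*t^4 + 14.3067*t^3 - 20.313*t^2 + 8.1669*t - 0.9576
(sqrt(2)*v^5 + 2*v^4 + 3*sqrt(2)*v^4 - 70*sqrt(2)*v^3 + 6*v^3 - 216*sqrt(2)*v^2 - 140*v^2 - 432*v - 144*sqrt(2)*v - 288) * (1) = sqrt(2)*v^5 + 2*v^4 + 3*sqrt(2)*v^4 - 70*sqrt(2)*v^3 + 6*v^3 - 216*sqrt(2)*v^2 - 140*v^2 - 432*v - 144*sqrt(2)*v - 288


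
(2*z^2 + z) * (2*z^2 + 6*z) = 4*z^4 + 14*z^3 + 6*z^2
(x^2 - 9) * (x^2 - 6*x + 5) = x^4 - 6*x^3 - 4*x^2 + 54*x - 45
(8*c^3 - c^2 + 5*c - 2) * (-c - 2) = -8*c^4 - 15*c^3 - 3*c^2 - 8*c + 4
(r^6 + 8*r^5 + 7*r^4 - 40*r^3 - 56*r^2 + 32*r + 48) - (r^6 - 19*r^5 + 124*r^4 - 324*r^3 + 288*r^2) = 27*r^5 - 117*r^4 + 284*r^3 - 344*r^2 + 32*r + 48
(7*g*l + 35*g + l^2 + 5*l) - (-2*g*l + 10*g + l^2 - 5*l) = 9*g*l + 25*g + 10*l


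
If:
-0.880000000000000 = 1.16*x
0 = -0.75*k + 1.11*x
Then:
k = -1.12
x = -0.76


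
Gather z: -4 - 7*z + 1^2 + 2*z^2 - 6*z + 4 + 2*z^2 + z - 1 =4*z^2 - 12*z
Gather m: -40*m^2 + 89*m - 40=-40*m^2 + 89*m - 40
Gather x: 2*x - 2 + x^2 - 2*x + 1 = x^2 - 1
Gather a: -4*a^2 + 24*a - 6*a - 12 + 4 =-4*a^2 + 18*a - 8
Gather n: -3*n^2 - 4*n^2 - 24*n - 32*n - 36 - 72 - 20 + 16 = -7*n^2 - 56*n - 112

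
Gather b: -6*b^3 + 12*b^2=-6*b^3 + 12*b^2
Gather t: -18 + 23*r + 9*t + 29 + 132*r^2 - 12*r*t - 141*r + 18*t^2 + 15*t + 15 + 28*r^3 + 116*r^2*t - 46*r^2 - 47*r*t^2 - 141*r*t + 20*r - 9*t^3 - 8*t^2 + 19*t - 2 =28*r^3 + 86*r^2 - 98*r - 9*t^3 + t^2*(10 - 47*r) + t*(116*r^2 - 153*r + 43) + 24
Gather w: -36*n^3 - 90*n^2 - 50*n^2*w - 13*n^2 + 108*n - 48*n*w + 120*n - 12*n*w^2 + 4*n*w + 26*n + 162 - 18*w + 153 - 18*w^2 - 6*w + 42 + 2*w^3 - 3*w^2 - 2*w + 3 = -36*n^3 - 103*n^2 + 254*n + 2*w^3 + w^2*(-12*n - 21) + w*(-50*n^2 - 44*n - 26) + 360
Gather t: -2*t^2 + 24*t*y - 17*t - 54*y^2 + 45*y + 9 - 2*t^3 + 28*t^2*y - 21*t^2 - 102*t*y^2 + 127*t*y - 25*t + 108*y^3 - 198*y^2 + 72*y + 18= -2*t^3 + t^2*(28*y - 23) + t*(-102*y^2 + 151*y - 42) + 108*y^3 - 252*y^2 + 117*y + 27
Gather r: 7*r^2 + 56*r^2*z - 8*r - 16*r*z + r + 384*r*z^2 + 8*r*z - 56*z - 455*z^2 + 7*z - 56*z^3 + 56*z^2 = r^2*(56*z + 7) + r*(384*z^2 - 8*z - 7) - 56*z^3 - 399*z^2 - 49*z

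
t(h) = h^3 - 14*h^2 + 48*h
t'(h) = 3*h^2 - 28*h + 48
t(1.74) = 46.40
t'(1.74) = 8.36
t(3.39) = 40.79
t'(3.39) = -12.44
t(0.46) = 19.21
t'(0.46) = 35.75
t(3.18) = 43.22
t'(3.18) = -10.70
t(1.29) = 40.77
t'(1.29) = 16.87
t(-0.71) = -41.50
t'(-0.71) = 69.39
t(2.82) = 46.45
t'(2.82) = -7.10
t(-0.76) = -45.01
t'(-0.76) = 71.01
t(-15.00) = -7245.00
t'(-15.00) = 1143.00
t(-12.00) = -4320.00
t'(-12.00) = 816.00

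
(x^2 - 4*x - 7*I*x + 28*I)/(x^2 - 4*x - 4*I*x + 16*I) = (x - 7*I)/(x - 4*I)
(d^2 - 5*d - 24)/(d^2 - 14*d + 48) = (d + 3)/(d - 6)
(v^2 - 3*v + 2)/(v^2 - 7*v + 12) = (v^2 - 3*v + 2)/(v^2 - 7*v + 12)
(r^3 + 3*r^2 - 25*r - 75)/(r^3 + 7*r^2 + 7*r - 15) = (r - 5)/(r - 1)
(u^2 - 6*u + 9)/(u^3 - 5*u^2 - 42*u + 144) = (u - 3)/(u^2 - 2*u - 48)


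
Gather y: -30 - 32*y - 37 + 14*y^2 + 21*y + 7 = 14*y^2 - 11*y - 60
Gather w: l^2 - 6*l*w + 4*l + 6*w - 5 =l^2 + 4*l + w*(6 - 6*l) - 5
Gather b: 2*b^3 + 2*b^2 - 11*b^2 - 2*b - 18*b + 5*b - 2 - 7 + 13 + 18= 2*b^3 - 9*b^2 - 15*b + 22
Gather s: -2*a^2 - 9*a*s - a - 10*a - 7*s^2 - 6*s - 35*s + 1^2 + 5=-2*a^2 - 11*a - 7*s^2 + s*(-9*a - 41) + 6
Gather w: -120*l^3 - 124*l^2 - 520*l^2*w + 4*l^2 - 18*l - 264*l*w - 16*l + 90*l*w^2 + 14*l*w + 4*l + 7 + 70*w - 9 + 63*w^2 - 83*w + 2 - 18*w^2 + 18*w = -120*l^3 - 120*l^2 - 30*l + w^2*(90*l + 45) + w*(-520*l^2 - 250*l + 5)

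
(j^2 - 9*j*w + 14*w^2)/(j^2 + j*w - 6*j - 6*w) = (j^2 - 9*j*w + 14*w^2)/(j^2 + j*w - 6*j - 6*w)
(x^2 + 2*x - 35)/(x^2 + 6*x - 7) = (x - 5)/(x - 1)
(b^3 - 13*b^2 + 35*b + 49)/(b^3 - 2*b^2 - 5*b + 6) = (b^3 - 13*b^2 + 35*b + 49)/(b^3 - 2*b^2 - 5*b + 6)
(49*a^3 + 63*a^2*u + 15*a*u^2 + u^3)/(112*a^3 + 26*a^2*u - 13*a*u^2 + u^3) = (49*a^3 + 63*a^2*u + 15*a*u^2 + u^3)/(112*a^3 + 26*a^2*u - 13*a*u^2 + u^3)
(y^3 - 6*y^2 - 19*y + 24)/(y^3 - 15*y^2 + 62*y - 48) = (y + 3)/(y - 6)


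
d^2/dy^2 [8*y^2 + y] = 16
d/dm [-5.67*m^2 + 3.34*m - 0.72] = 3.34 - 11.34*m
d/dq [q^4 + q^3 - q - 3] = 4*q^3 + 3*q^2 - 1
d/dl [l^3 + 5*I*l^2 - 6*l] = 3*l^2 + 10*I*l - 6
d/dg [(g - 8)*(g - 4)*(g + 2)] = 3*g^2 - 20*g + 8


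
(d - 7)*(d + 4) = d^2 - 3*d - 28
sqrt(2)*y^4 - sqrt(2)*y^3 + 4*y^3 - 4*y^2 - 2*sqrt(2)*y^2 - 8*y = y*(y - 2)*(y + 2*sqrt(2))*(sqrt(2)*y + sqrt(2))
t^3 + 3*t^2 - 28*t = t*(t - 4)*(t + 7)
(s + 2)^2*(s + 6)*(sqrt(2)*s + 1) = sqrt(2)*s^4 + s^3 + 10*sqrt(2)*s^3 + 10*s^2 + 28*sqrt(2)*s^2 + 28*s + 24*sqrt(2)*s + 24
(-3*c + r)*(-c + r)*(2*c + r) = 6*c^3 - 5*c^2*r - 2*c*r^2 + r^3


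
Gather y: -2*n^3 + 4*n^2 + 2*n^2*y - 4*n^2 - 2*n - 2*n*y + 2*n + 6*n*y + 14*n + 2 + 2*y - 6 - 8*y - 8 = -2*n^3 + 14*n + y*(2*n^2 + 4*n - 6) - 12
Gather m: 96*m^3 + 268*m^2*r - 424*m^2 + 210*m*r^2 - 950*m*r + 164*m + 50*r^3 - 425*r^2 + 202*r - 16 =96*m^3 + m^2*(268*r - 424) + m*(210*r^2 - 950*r + 164) + 50*r^3 - 425*r^2 + 202*r - 16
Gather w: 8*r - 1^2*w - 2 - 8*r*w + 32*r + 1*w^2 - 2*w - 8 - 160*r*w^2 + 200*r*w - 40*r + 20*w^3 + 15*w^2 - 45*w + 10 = 20*w^3 + w^2*(16 - 160*r) + w*(192*r - 48)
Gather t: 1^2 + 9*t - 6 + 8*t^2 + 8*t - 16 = 8*t^2 + 17*t - 21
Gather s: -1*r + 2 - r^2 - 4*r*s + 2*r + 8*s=-r^2 + r + s*(8 - 4*r) + 2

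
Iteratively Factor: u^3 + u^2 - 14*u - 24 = (u + 3)*(u^2 - 2*u - 8) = (u + 2)*(u + 3)*(u - 4)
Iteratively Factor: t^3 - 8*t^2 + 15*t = (t)*(t^2 - 8*t + 15) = t*(t - 5)*(t - 3)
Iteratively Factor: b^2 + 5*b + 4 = (b + 4)*(b + 1)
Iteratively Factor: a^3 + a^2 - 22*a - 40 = (a + 4)*(a^2 - 3*a - 10) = (a - 5)*(a + 4)*(a + 2)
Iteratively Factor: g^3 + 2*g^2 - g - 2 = (g + 1)*(g^2 + g - 2) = (g - 1)*(g + 1)*(g + 2)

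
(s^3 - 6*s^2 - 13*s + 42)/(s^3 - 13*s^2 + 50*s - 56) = (s + 3)/(s - 4)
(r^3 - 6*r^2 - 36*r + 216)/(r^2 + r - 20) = (r^3 - 6*r^2 - 36*r + 216)/(r^2 + r - 20)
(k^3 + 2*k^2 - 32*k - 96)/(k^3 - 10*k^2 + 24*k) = (k^2 + 8*k + 16)/(k*(k - 4))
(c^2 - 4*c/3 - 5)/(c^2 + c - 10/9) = 3*(c - 3)/(3*c - 2)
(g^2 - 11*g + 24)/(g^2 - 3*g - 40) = (g - 3)/(g + 5)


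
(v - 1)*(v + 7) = v^2 + 6*v - 7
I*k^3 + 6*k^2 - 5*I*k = k*(k - 5*I)*(I*k + 1)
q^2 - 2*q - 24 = (q - 6)*(q + 4)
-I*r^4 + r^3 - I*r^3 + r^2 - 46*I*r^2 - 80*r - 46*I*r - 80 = (r - 5*I)*(r - 2*I)*(r + 8*I)*(-I*r - I)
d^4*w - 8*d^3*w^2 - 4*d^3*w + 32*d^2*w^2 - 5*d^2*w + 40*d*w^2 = d*(d - 5)*(d - 8*w)*(d*w + w)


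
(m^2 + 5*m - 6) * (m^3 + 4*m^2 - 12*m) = m^5 + 9*m^4 + 2*m^3 - 84*m^2 + 72*m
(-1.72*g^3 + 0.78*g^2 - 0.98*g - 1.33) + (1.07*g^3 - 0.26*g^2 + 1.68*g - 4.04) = -0.65*g^3 + 0.52*g^2 + 0.7*g - 5.37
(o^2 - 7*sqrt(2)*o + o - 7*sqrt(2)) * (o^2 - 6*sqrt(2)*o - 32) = o^4 - 13*sqrt(2)*o^3 + o^3 - 13*sqrt(2)*o^2 + 52*o^2 + 52*o + 224*sqrt(2)*o + 224*sqrt(2)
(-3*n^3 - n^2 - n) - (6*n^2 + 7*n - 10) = -3*n^3 - 7*n^2 - 8*n + 10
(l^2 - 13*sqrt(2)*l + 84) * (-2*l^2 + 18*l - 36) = -2*l^4 + 18*l^3 + 26*sqrt(2)*l^3 - 234*sqrt(2)*l^2 - 204*l^2 + 468*sqrt(2)*l + 1512*l - 3024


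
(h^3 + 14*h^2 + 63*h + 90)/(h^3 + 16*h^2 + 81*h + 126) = (h + 5)/(h + 7)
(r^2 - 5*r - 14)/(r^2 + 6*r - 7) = (r^2 - 5*r - 14)/(r^2 + 6*r - 7)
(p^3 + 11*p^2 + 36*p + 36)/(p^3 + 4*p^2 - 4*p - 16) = (p^2 + 9*p + 18)/(p^2 + 2*p - 8)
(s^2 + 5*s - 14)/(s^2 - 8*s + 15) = (s^2 + 5*s - 14)/(s^2 - 8*s + 15)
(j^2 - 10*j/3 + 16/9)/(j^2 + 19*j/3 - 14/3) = (j - 8/3)/(j + 7)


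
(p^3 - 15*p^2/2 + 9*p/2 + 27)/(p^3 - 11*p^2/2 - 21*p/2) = (p^2 - 9*p + 18)/(p*(p - 7))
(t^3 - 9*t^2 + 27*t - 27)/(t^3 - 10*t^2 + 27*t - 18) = (t^2 - 6*t + 9)/(t^2 - 7*t + 6)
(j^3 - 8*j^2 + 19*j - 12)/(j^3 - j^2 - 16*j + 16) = (j - 3)/(j + 4)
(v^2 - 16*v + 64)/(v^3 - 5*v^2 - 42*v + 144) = (v - 8)/(v^2 + 3*v - 18)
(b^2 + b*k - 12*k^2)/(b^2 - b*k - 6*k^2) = (b + 4*k)/(b + 2*k)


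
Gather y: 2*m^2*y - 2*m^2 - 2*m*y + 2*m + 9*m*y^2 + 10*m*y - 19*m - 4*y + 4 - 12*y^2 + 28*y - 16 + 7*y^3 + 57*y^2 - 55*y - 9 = -2*m^2 - 17*m + 7*y^3 + y^2*(9*m + 45) + y*(2*m^2 + 8*m - 31) - 21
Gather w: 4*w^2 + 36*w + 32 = 4*w^2 + 36*w + 32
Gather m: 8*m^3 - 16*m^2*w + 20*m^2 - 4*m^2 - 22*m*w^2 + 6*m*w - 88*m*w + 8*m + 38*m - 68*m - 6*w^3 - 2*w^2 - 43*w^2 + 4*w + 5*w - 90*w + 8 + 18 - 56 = 8*m^3 + m^2*(16 - 16*w) + m*(-22*w^2 - 82*w - 22) - 6*w^3 - 45*w^2 - 81*w - 30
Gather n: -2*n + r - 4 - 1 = -2*n + r - 5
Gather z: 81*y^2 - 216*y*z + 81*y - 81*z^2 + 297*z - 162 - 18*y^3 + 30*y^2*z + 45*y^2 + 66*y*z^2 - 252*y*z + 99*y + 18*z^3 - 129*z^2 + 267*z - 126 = -18*y^3 + 126*y^2 + 180*y + 18*z^3 + z^2*(66*y - 210) + z*(30*y^2 - 468*y + 564) - 288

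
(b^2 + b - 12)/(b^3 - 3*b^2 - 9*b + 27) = (b + 4)/(b^2 - 9)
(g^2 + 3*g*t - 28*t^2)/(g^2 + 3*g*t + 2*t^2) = (g^2 + 3*g*t - 28*t^2)/(g^2 + 3*g*t + 2*t^2)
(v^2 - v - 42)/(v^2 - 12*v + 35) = (v + 6)/(v - 5)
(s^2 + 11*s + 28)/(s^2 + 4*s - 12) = (s^2 + 11*s + 28)/(s^2 + 4*s - 12)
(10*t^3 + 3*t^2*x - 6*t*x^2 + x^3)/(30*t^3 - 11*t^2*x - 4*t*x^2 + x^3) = (t + x)/(3*t + x)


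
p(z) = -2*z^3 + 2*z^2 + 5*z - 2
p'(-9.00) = -517.00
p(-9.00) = 1573.00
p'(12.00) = -811.00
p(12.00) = -3110.00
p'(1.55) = -3.22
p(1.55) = 3.11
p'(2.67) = -27.09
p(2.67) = -12.46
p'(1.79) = -7.06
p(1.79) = 1.89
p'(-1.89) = -23.99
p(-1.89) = 9.20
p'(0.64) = 5.10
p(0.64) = 1.49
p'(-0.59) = 0.55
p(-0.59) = -3.84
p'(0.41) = 5.63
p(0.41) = 0.25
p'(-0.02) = 4.92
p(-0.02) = -2.10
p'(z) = -6*z^2 + 4*z + 5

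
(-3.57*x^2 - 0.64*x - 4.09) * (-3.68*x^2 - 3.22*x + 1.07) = 13.1376*x^4 + 13.8506*x^3 + 13.2921*x^2 + 12.485*x - 4.3763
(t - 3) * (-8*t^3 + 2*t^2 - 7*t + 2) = -8*t^4 + 26*t^3 - 13*t^2 + 23*t - 6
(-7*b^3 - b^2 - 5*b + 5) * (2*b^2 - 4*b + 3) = -14*b^5 + 26*b^4 - 27*b^3 + 27*b^2 - 35*b + 15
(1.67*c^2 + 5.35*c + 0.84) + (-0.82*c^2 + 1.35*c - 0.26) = 0.85*c^2 + 6.7*c + 0.58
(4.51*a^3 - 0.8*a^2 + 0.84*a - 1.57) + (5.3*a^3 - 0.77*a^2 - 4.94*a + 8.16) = 9.81*a^3 - 1.57*a^2 - 4.1*a + 6.59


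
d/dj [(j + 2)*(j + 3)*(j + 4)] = 3*j^2 + 18*j + 26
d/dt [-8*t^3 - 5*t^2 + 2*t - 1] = -24*t^2 - 10*t + 2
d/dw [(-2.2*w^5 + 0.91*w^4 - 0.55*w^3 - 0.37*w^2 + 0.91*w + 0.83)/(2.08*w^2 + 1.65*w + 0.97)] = (-13.728*w^6 - 10.7344*w^5 - 7.3095*w^4 + 1.7158*w^3 - 4.1038*w^2 - 4.1706*w - 0.4868)/(4.3264*w^4 + 6.864*w^3 + 6.7577*w^2 + 3.201*w + 0.9409)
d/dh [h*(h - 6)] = 2*h - 6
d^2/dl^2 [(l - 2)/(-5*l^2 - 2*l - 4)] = 2*(-4*(l - 2)*(5*l + 1)^2 + (15*l - 8)*(5*l^2 + 2*l + 4))/(5*l^2 + 2*l + 4)^3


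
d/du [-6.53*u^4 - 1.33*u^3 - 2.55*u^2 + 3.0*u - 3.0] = -26.12*u^3 - 3.99*u^2 - 5.1*u + 3.0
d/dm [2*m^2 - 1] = 4*m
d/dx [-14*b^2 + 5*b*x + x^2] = 5*b + 2*x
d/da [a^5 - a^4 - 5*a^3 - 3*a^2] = a*(5*a^3 - 4*a^2 - 15*a - 6)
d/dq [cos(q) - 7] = -sin(q)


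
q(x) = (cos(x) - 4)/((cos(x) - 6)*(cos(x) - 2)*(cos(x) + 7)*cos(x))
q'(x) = (cos(x) - 4)*sin(x)/((cos(x) - 6)*(cos(x) - 2)*(cos(x) + 7)*cos(x)^2) + (cos(x) - 4)*sin(x)/((cos(x) - 6)*(cos(x) - 2)*(cos(x) + 7)^2*cos(x)) + (cos(x) - 4)*sin(x)/((cos(x) - 6)*(cos(x) - 2)^2*(cos(x) + 7)*cos(x)) - sin(x)/((cos(x) - 6)*(cos(x) - 2)*(cos(x) + 7)*cos(x)) + (cos(x) - 4)*sin(x)/((cos(x) - 6)^2*(cos(x) - 2)*(cos(x) + 7)*cos(x)) = (3*cos(x)^4 - 18*cos(x)^3 - 32*cos(x)^2 + 352*cos(x) - 336)*sin(x)/((cos(x) - 6)^2*(cos(x) - 2)^2*(cos(x) + 7)^2*cos(x)^2)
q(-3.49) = 0.04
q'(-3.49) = -0.02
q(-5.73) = -0.08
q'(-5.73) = -0.02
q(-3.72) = 0.05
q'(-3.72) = -0.03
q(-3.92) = 0.06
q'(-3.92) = -0.06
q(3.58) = 0.04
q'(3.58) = 0.02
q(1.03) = -0.11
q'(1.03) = -0.14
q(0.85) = -0.09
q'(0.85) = -0.07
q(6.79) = -0.08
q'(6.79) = -0.02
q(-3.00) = 0.04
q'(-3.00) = 0.01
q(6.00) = -0.08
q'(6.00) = 0.01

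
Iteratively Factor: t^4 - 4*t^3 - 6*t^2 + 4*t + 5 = (t - 5)*(t^3 + t^2 - t - 1) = (t - 5)*(t + 1)*(t^2 - 1) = (t - 5)*(t + 1)^2*(t - 1)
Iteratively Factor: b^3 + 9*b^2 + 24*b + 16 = (b + 1)*(b^2 + 8*b + 16) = (b + 1)*(b + 4)*(b + 4)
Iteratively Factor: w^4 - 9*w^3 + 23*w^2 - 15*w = (w)*(w^3 - 9*w^2 + 23*w - 15) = w*(w - 1)*(w^2 - 8*w + 15) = w*(w - 5)*(w - 1)*(w - 3)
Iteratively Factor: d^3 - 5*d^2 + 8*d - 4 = (d - 1)*(d^2 - 4*d + 4) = (d - 2)*(d - 1)*(d - 2)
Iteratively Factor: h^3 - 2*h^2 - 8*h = (h)*(h^2 - 2*h - 8) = h*(h + 2)*(h - 4)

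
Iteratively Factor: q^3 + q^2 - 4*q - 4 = (q + 1)*(q^2 - 4) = (q + 1)*(q + 2)*(q - 2)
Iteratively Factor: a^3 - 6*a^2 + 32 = (a - 4)*(a^2 - 2*a - 8) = (a - 4)*(a + 2)*(a - 4)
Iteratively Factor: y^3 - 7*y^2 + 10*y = (y)*(y^2 - 7*y + 10) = y*(y - 2)*(y - 5)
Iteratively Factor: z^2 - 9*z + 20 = (z - 4)*(z - 5)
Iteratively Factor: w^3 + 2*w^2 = (w)*(w^2 + 2*w) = w^2*(w + 2)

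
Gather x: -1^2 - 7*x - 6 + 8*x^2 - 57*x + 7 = 8*x^2 - 64*x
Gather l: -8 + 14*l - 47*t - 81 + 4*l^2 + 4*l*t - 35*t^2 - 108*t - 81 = 4*l^2 + l*(4*t + 14) - 35*t^2 - 155*t - 170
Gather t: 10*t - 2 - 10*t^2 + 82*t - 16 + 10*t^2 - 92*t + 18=0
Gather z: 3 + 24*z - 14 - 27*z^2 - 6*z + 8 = -27*z^2 + 18*z - 3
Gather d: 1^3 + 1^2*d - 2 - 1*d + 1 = 0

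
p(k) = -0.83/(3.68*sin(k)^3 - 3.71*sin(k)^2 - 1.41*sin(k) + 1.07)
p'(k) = -0.83*(-11.04*sin(k)^2*cos(k) + 7.42*sin(k)*cos(k) + 1.41*cos(k))/(3.68*sin(k)^3 - 3.71*sin(k)^2 - 1.41*sin(k) + 1.07)^2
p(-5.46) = 1.63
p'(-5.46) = -2.00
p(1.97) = 1.66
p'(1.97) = -1.45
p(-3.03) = -0.71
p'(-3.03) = 0.27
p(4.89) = 0.18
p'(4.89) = 0.11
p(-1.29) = 0.19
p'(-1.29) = 0.20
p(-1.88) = 0.20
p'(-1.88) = -0.23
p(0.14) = -1.02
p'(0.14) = -2.79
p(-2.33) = 0.66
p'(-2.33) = -3.50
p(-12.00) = 4.46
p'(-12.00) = -44.70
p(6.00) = -0.76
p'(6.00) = 1.02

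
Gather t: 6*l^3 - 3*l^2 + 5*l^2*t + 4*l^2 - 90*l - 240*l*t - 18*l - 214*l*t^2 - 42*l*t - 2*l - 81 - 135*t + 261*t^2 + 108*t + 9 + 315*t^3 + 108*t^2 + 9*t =6*l^3 + l^2 - 110*l + 315*t^3 + t^2*(369 - 214*l) + t*(5*l^2 - 282*l - 18) - 72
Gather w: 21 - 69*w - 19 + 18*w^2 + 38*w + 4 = 18*w^2 - 31*w + 6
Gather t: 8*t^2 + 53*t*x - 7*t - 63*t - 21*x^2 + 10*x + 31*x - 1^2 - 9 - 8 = 8*t^2 + t*(53*x - 70) - 21*x^2 + 41*x - 18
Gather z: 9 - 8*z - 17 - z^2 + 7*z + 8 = -z^2 - z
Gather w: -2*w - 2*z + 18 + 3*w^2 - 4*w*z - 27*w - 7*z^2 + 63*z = 3*w^2 + w*(-4*z - 29) - 7*z^2 + 61*z + 18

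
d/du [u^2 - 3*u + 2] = 2*u - 3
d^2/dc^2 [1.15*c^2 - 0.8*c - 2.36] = 2.30000000000000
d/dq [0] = 0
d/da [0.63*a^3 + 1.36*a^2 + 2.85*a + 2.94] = 1.89*a^2 + 2.72*a + 2.85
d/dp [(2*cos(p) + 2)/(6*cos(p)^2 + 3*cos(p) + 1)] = 4*(3*cos(p)^2 + 6*cos(p) + 1)*sin(p)/(-6*sin(p)^2 + 3*cos(p) + 7)^2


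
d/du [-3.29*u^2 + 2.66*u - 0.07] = 2.66 - 6.58*u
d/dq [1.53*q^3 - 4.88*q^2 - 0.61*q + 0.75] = 4.59*q^2 - 9.76*q - 0.61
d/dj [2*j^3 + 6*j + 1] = 6*j^2 + 6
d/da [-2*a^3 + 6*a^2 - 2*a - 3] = -6*a^2 + 12*a - 2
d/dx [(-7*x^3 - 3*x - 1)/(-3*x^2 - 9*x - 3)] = x*(7*x^3 + 42*x^2 + 18*x - 2)/(3*(x^4 + 6*x^3 + 11*x^2 + 6*x + 1))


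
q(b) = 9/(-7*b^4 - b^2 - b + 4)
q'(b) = 9*(28*b^3 + 2*b + 1)/(-7*b^4 - b^2 - b + 4)^2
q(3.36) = -0.01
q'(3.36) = 0.01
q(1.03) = -1.51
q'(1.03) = 8.50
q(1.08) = -1.16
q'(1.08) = 5.73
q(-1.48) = -0.30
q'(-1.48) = -0.91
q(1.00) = -1.80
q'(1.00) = 11.16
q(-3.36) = -0.01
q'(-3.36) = -0.01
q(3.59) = -0.01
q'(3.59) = 0.01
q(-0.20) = 2.17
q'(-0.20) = 0.20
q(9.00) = 0.00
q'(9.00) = 0.00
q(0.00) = 2.25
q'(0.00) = 0.56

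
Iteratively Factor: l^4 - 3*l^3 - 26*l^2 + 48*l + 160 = (l - 5)*(l^3 + 2*l^2 - 16*l - 32) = (l - 5)*(l + 4)*(l^2 - 2*l - 8) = (l - 5)*(l - 4)*(l + 4)*(l + 2)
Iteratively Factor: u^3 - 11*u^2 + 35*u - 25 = (u - 5)*(u^2 - 6*u + 5) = (u - 5)*(u - 1)*(u - 5)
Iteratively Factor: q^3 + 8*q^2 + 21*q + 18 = (q + 3)*(q^2 + 5*q + 6) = (q + 3)^2*(q + 2)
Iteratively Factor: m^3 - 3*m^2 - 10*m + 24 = (m + 3)*(m^2 - 6*m + 8) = (m - 2)*(m + 3)*(m - 4)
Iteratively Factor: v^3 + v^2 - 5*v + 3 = (v - 1)*(v^2 + 2*v - 3) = (v - 1)^2*(v + 3)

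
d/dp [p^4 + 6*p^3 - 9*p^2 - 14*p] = 4*p^3 + 18*p^2 - 18*p - 14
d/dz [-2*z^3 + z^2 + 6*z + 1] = -6*z^2 + 2*z + 6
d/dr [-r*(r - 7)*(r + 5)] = -3*r^2 + 4*r + 35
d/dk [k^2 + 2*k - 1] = 2*k + 2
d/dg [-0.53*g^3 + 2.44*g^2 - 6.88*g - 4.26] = -1.59*g^2 + 4.88*g - 6.88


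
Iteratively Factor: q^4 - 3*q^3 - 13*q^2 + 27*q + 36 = (q - 4)*(q^3 + q^2 - 9*q - 9) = (q - 4)*(q + 1)*(q^2 - 9) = (q - 4)*(q + 1)*(q + 3)*(q - 3)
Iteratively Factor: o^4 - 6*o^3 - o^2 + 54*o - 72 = (o - 3)*(o^3 - 3*o^2 - 10*o + 24) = (o - 3)*(o - 2)*(o^2 - o - 12) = (o - 3)*(o - 2)*(o + 3)*(o - 4)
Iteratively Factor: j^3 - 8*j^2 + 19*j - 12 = (j - 4)*(j^2 - 4*j + 3) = (j - 4)*(j - 1)*(j - 3)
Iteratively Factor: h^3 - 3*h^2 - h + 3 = (h + 1)*(h^2 - 4*h + 3) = (h - 3)*(h + 1)*(h - 1)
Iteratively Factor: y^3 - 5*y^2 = (y)*(y^2 - 5*y) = y*(y - 5)*(y)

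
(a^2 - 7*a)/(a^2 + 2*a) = (a - 7)/(a + 2)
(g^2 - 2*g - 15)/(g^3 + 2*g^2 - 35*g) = (g + 3)/(g*(g + 7))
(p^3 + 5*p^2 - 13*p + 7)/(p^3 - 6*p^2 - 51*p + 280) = (p^2 - 2*p + 1)/(p^2 - 13*p + 40)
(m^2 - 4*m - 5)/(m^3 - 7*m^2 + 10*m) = (m + 1)/(m*(m - 2))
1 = 1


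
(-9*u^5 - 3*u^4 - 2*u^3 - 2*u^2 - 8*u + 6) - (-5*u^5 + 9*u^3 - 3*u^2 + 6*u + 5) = -4*u^5 - 3*u^4 - 11*u^3 + u^2 - 14*u + 1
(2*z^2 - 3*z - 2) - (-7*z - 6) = 2*z^2 + 4*z + 4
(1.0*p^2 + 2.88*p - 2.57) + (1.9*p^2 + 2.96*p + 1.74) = 2.9*p^2 + 5.84*p - 0.83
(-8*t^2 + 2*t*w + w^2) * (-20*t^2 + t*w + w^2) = 160*t^4 - 48*t^3*w - 26*t^2*w^2 + 3*t*w^3 + w^4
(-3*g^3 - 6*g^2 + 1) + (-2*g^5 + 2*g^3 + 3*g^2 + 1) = -2*g^5 - g^3 - 3*g^2 + 2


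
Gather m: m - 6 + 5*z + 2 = m + 5*z - 4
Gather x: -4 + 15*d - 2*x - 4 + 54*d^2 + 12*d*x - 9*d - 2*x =54*d^2 + 6*d + x*(12*d - 4) - 8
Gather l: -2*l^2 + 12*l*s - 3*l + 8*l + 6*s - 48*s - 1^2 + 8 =-2*l^2 + l*(12*s + 5) - 42*s + 7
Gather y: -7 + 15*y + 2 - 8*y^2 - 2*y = -8*y^2 + 13*y - 5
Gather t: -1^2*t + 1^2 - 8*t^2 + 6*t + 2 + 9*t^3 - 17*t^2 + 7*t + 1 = 9*t^3 - 25*t^2 + 12*t + 4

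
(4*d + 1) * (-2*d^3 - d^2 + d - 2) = -8*d^4 - 6*d^3 + 3*d^2 - 7*d - 2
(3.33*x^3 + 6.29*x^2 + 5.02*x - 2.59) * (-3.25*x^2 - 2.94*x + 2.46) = -10.8225*x^5 - 30.2327*x^4 - 26.6158*x^3 + 9.1321*x^2 + 19.9638*x - 6.3714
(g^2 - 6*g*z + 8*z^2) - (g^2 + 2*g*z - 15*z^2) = -8*g*z + 23*z^2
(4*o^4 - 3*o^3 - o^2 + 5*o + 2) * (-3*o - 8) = -12*o^5 - 23*o^4 + 27*o^3 - 7*o^2 - 46*o - 16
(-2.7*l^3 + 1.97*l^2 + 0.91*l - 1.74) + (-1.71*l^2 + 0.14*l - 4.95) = -2.7*l^3 + 0.26*l^2 + 1.05*l - 6.69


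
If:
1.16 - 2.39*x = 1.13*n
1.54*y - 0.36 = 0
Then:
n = 1.02654867256637 - 2.11504424778761*x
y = 0.23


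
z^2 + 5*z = z*(z + 5)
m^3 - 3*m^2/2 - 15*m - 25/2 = (m - 5)*(m + 1)*(m + 5/2)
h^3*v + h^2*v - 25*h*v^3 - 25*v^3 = (h - 5*v)*(h + 5*v)*(h*v + v)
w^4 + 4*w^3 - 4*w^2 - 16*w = w*(w - 2)*(w + 2)*(w + 4)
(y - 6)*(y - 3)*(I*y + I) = I*y^3 - 8*I*y^2 + 9*I*y + 18*I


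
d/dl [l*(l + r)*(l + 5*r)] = 3*l^2 + 12*l*r + 5*r^2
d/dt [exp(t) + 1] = exp(t)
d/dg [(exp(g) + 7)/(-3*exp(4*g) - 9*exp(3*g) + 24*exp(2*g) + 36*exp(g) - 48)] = ((exp(g) + 7)*(4*exp(3*g) + 9*exp(2*g) - 16*exp(g) - 12) - exp(4*g) - 3*exp(3*g) + 8*exp(2*g) + 12*exp(g) - 16)*exp(g)/(3*(exp(4*g) + 3*exp(3*g) - 8*exp(2*g) - 12*exp(g) + 16)^2)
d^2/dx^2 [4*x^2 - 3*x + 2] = 8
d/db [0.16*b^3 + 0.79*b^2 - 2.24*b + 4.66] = 0.48*b^2 + 1.58*b - 2.24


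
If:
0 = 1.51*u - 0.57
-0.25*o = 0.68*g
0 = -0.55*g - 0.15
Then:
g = -0.27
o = 0.74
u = 0.38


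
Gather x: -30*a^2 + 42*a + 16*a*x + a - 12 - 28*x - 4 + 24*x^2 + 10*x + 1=-30*a^2 + 43*a + 24*x^2 + x*(16*a - 18) - 15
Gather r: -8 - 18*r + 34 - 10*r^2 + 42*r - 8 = -10*r^2 + 24*r + 18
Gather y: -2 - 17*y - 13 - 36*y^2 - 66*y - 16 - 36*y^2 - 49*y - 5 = -72*y^2 - 132*y - 36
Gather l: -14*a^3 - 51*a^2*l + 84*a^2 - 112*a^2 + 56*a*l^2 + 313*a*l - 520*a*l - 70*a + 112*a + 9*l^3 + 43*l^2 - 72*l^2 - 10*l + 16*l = -14*a^3 - 28*a^2 + 42*a + 9*l^3 + l^2*(56*a - 29) + l*(-51*a^2 - 207*a + 6)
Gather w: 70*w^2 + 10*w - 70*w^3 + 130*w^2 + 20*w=-70*w^3 + 200*w^2 + 30*w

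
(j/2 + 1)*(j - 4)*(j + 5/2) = j^3/2 + j^2/4 - 13*j/2 - 10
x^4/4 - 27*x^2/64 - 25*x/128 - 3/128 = (x/4 + 1/4)*(x - 3/2)*(x + 1/4)^2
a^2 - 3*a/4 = a*(a - 3/4)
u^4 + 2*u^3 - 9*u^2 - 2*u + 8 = (u - 2)*(u - 1)*(u + 1)*(u + 4)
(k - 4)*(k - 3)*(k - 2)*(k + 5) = k^4 - 4*k^3 - 19*k^2 + 106*k - 120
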